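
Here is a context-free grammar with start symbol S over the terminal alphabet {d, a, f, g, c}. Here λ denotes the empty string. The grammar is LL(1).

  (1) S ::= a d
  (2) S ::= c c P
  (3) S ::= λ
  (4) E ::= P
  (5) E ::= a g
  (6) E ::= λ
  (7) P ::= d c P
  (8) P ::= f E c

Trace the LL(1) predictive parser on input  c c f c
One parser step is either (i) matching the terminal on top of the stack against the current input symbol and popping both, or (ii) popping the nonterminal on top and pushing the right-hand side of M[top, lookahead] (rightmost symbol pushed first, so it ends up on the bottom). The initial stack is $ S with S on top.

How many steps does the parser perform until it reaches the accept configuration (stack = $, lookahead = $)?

step 1: stack=$ S  input=c c f c $  — expand S ::= c c P
step 2: stack=$ P c c  input=c c f c $  — match c
step 3: stack=$ P c  input=c f c $  — match c
step 4: stack=$ P  input=f c $  — expand P ::= f E c
step 5: stack=$ c E f  input=f c $  — match f
step 6: stack=$ c E  input=c $  — expand E ::= λ
step 7: stack=$ c  input=c $  — match c
Accept reached after 7 steps.

7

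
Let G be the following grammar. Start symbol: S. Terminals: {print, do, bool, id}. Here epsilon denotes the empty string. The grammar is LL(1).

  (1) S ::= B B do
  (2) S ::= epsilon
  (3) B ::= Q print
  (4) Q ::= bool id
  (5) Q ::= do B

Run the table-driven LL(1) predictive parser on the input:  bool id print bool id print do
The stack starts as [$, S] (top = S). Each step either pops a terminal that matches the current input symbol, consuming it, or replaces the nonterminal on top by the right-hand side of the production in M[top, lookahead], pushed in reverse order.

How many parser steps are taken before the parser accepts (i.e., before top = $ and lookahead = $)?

12

      Stack                 Input                             Action
   1  $ S                   bool id print bool id print do $  expand S ::= B B do
   2  $ do B B              bool id print bool id print do $  expand B ::= Q print
   3  $ do B print Q        bool id print bool id print do $  expand Q ::= bool id
   4  $ do B print id bool  bool id print bool id print do $  match bool
   5  $ do B print id       id print bool id print do $       match id
   6  $ do B print          print bool id print do $          match print
   7  $ do B                bool id print do $                expand B ::= Q print
   8  $ do print Q          bool id print do $                expand Q ::= bool id
   9  $ do print id bool    bool id print do $                match bool
  10  $ do print id         id print do $                     match id
  11  $ do print            print do $                        match print
  12  $ do                  do $                              match do
Accept reached after 12 steps.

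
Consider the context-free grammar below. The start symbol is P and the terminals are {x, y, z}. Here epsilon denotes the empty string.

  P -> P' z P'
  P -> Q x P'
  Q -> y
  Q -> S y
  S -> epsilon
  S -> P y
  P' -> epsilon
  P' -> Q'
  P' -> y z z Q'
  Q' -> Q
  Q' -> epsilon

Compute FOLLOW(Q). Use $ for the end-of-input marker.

FIRST(P) = {y, z}  (via P' z P', Q x P')
FIRST(S) = {epsilon, y, z}  (via P y)
FIRST(Q) = {y, z}  (via S y)
FIRST(Q') = {epsilon, y, z}  (via Q)
FIRST(P') = {epsilon, y, z}  (via Q')
FOLLOW(P) includes $ since P is the start symbol.
FOLLOW(P): in S->P y, P is followed by y with FIRST {y}. Thus FOLLOW(P) = {$, y}.
FOLLOW(S): in Q->S y, S is followed by y with FIRST {y}. Thus FOLLOW(S) = {y}.
FOLLOW(P'): in P->P' z P' (occurrence 1), P' is followed by z P' with FIRST {z}; in P->P' z P' (occurrence 2), the suffix after P' is empty, so FOLLOW(P') ⊇ FOLLOW(P) = {$, y}; in P->Q x P', the suffix after P' is empty, so FOLLOW(P') ⊇ FOLLOW(P) = {$, y}. Thus FOLLOW(P') = {$, y, z}.
FOLLOW(Q'): in P'->Q', the suffix after Q' is empty, so FOLLOW(Q') ⊇ FOLLOW(P') = {$, y, z}; in P'->y z z Q', the suffix after Q' is empty, so FOLLOW(Q') ⊇ FOLLOW(P') = {$, y, z}. Thus FOLLOW(Q') = {$, y, z}.
FOLLOW(Q): in P->Q x P', Q is followed by x P' with FIRST {x}; in Q'->Q, the suffix after Q is empty, so FOLLOW(Q) ⊇ FOLLOW(Q') = {$, y, z}. Thus FOLLOW(Q) = {$, x, y, z}.

{$, x, y, z}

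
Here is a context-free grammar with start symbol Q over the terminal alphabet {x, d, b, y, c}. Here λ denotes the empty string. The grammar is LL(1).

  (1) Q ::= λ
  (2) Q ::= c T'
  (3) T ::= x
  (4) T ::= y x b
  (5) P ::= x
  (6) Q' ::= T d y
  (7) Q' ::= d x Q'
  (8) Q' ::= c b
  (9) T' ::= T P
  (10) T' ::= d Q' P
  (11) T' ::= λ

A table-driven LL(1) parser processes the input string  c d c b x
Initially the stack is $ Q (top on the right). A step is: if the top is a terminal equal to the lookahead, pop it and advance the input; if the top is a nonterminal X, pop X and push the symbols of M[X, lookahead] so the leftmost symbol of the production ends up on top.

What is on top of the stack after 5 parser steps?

step 1: stack=$ Q  input=c d c b x $  — expand Q ::= c T'
step 2: stack=$ T' c  input=c d c b x $  — match c
step 3: stack=$ T'  input=d c b x $  — expand T' ::= d Q' P
step 4: stack=$ P Q' d  input=d c b x $  — match d
step 5: stack=$ P Q'  input=c b x $  — expand Q' ::= c b
Stack after step 5: $ P b c (top = c).

c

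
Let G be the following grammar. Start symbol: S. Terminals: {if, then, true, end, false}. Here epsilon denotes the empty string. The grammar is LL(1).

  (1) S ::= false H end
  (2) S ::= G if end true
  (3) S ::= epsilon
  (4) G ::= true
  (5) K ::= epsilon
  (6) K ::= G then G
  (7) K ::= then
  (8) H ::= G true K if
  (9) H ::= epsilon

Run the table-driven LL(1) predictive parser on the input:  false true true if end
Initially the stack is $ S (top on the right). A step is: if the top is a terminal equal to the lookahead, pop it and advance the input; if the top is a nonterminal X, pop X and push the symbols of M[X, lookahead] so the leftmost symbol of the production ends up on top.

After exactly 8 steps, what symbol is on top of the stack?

end

step 1: stack=$ S  input=false true true if end $  — expand S ::= false H end
step 2: stack=$ end H false  input=false true true if end $  — match false
step 3: stack=$ end H  input=true true if end $  — expand H ::= G true K if
step 4: stack=$ end if K true G  input=true true if end $  — expand G ::= true
step 5: stack=$ end if K true true  input=true true if end $  — match true
step 6: stack=$ end if K true  input=true if end $  — match true
step 7: stack=$ end if K  input=if end $  — expand K ::= epsilon
step 8: stack=$ end if  input=if end $  — match if
Stack after step 8: $ end (top = end).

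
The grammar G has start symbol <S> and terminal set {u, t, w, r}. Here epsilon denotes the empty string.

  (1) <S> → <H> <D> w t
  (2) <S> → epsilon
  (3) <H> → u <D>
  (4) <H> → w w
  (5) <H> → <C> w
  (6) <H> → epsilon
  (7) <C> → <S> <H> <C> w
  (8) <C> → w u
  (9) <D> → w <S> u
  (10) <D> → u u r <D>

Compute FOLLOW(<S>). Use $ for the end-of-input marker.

FIRST(<D>) = {u, w}
FIRST(<S>) = {epsilon, u, w}  (via <H> <D> w t)
FIRST(<H>) = {epsilon, u, w}  (via <C> w)
FIRST(<C>) = {u, w}  (via <S> <H> <C> w)
FOLLOW(<S>) includes $ since <S> is the start symbol.
FOLLOW(<S>): in <C>→<S> <H> <C> w, <S> is followed by <H> <C> w with FIRST {u, w}; in <D>→w <S> u, <S> is followed by u with FIRST {u}. Thus FOLLOW(<S>) = {$, u, w}.
FOLLOW(<H>): in <S>→<H> <D> w t, <H> is followed by <D> w t with FIRST {u, w}; in <C>→<S> <H> <C> w, <H> is followed by <C> w with FIRST {u, w}. Thus FOLLOW(<H>) = {u, w}.
FOLLOW(<C>): in <H>→<C> w, <C> is followed by w with FIRST {w}; in <C>→<S> <H> <C> w, <C> is followed by w with FIRST {w}. Thus FOLLOW(<C>) = {w}.
FOLLOW(<D>): in <S>→<H> <D> w t, <D> is followed by w t with FIRST {w}; in <H>→u <D>, the suffix after <D> is empty, so FOLLOW(<D>) ⊇ FOLLOW(<H>) = {u, w}; in <D>→u u r <D>, the suffix after <D> is empty (adds nothing new). Thus FOLLOW(<D>) = {u, w}.

{$, u, w}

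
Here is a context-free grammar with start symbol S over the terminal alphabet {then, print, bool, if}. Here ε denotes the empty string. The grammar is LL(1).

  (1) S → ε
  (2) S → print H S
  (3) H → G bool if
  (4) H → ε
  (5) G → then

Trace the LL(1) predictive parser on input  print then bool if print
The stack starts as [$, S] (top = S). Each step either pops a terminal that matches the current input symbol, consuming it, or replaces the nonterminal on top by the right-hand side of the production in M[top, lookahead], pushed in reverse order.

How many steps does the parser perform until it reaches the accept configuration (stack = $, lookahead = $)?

      Stack             Input                       Action
   1  $ S               print then bool if print $  expand S → print H S
   2  $ S H print       print then bool if print $  match print
   3  $ S H             then bool if print $        expand H → G bool if
   4  $ S if bool G     then bool if print $        expand G → then
   5  $ S if bool then  then bool if print $        match then
   6  $ S if bool       bool if print $             match bool
   7  $ S if            if print $                  match if
   8  $ S               print $                     expand S → print H S
   9  $ S H print       print $                     match print
  10  $ S H             $                           expand H → ε
  11  $ S               $                           expand S → ε
Accept reached after 11 steps.

11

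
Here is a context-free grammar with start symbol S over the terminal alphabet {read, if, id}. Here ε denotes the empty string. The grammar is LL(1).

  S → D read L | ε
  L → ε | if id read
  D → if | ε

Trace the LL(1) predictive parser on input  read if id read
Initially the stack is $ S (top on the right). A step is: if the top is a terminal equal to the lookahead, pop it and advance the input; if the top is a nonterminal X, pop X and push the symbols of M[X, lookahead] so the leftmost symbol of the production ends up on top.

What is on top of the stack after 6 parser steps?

     Stack         Input              Action
  1  $ S           read if id read $  expand S → D read L
  2  $ L read D    read if id read $  expand D → ε
  3  $ L read      read if id read $  match read
  4  $ L           if id read $       expand L → if id read
  5  $ read id if  if id read $       match if
  6  $ read id     id read $          match id
Stack after step 6: $ read (top = read).

read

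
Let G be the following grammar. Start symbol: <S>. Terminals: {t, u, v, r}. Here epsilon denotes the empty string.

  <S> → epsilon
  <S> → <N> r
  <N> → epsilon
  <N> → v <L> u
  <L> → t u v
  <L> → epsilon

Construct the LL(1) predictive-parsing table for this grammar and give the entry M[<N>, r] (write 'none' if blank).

<N> → epsilon

FIRST(<N>) = {epsilon, v}
FIRST(<L>) = {epsilon, t}
FIRST(<S>) = {epsilon, r, v}  (via <N> r)
FOLLOW(<S>) includes $ since <S> is the start symbol.
FOLLOW(<N>): in <S>→<N> r, <N> is followed by r with FIRST {r}. Thus FOLLOW(<N>) = {r}.
For <N> → epsilon: FIRST(epsilon) = {epsilon}, so it goes in M[<N>, t] for t ∈ {}; since epsilon ∈ FIRST, also for every t ∈ FOLLOW(<N>) = {r}.
For <N> → v <L> u: FIRST(v <L> u) = {v}, so it goes in M[<N>, t] for t ∈ {v}.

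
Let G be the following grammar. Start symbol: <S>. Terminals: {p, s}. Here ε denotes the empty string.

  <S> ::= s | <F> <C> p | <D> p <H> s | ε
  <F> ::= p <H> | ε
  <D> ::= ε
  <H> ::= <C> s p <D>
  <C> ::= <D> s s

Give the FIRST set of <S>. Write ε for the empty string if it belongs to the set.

FIRST(<F>): from <F>::=p <H> we get {p}; from <F>::=ε we get {ε}. So FIRST(<F>) = {ε, p}.
FIRST(<D>): from <D>::=ε we get {ε}. So FIRST(<D>) = {ε}.
FIRST(<C>): from <C>::=<D> s s we get {s}. So FIRST(<C>) = {s}.
FIRST(<S>): from <S>::=s we get {s}; from <S>::=<F> <C> p we get {p, s}; from <S>::=<D> p <H> s we get {p}; from <S>::=ε we get {ε}. So FIRST(<S>) = {ε, p, s}.
FIRST(<H>): from <H>::=<C> s p <D> we get {s}. So FIRST(<H>) = {s}.

{ε, p, s}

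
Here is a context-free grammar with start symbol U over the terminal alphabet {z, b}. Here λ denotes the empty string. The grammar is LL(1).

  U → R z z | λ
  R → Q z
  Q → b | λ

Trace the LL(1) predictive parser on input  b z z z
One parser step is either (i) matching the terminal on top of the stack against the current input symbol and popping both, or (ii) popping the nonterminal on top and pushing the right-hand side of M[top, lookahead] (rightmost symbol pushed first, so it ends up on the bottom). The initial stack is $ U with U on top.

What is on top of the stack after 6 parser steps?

z

     Stack      Input      Action
  1  $ U        b z z z $  expand U → R z z
  2  $ z z R    b z z z $  expand R → Q z
  3  $ z z z Q  b z z z $  expand Q → b
  4  $ z z z b  b z z z $  match b
  5  $ z z z    z z z $    match z
  6  $ z z      z z $      match z
Stack after step 6: $ z (top = z).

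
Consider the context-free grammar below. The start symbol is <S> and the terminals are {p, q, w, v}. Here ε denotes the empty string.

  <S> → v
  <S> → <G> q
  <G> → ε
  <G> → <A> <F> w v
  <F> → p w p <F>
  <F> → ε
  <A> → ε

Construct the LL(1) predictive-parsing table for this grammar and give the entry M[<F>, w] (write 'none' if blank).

FIRST(<F>) = {ε, p}
FIRST(<A>) = {ε}
FIRST(<G>) = {ε, p, w}  (via <A> <F> w v)
FIRST(<S>) = {p, q, v, w}  (via <G> q)
FOLLOW(<S>) includes $ since <S> is the start symbol.
FOLLOW(<F>): in <G>→<A> <F> w v, <F> is followed by w v with FIRST {w}; in <F>→p w p <F>, the suffix after <F> is empty (adds nothing new). Thus FOLLOW(<F>) = {w}.
For <F> → p w p <F>: FIRST(p w p <F>) = {p}, so it goes in M[<F>, t] for t ∈ {p}.
For <F> → ε: FIRST(ε) = {ε}, so it goes in M[<F>, t] for t ∈ {}; since ε ∈ FIRST, also for every t ∈ FOLLOW(<F>) = {w}.

<F> → ε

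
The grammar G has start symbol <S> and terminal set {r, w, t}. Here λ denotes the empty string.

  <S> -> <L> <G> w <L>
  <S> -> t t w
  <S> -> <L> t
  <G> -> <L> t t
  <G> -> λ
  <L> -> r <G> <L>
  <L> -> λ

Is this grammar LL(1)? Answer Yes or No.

No

FIRST(<S>) = {r, t, w}
FIRST(<G>) = {λ, r, t}
FIRST(<L>) = {λ, r}
FOLLOW(<S>) = {$}
FOLLOW(<G>) = {$, r, t, w}
FOLLOW(<L>) = {$, r, t, w}
Cell M[<G>, r] receives both <G> -> <L> t t and <G> -> λ — the grammar is not LL(1).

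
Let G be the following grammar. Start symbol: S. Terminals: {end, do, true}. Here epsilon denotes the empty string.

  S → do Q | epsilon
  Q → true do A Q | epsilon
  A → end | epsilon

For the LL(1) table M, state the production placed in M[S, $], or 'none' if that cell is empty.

S → epsilon

FIRST(S): from S→do Q we get {do}; from S→epsilon we get {epsilon}. So FIRST(S) = {epsilon, do}.
FIRST(Q): from Q→true do A Q we get {true}; from Q→epsilon we get {epsilon}. So FIRST(Q) = {epsilon, true}.
FIRST(A): from A→end we get {end}; from A→epsilon we get {epsilon}. So FIRST(A) = {epsilon, end}.
FOLLOW(S) includes $ since S is the start symbol.
FOLLOW(S): S appears on no right-hand side. Thus FOLLOW(S) = {$}.
For S → do Q: FIRST(do Q) = {do}, so it goes in M[S, t] for t ∈ {do}.
For S → epsilon: FIRST(epsilon) = {epsilon}, so it goes in M[S, t] for t ∈ {}; since epsilon ∈ FIRST, also for every t ∈ FOLLOW(S) = {$}.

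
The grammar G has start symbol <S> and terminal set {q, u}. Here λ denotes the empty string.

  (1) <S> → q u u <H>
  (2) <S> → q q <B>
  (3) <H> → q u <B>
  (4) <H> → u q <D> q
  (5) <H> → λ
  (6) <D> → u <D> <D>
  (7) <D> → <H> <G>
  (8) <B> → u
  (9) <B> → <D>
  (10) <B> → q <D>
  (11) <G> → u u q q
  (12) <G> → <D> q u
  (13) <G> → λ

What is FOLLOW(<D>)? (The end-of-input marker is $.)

{$, q, u}

FIRST(<S>) = {q}
FIRST(<H>) = {λ, q, u}
FIRST(<D>) = {λ, q, u}  (via <H> <G>)
FIRST(<B>) = {λ, q, u}  (via <D>)
FIRST(<G>) = {λ, q, u}  (via <D> q u)
FOLLOW(<S>) includes $ since <S> is the start symbol.
FOLLOW(<S>): <S> appears on no right-hand side. Thus FOLLOW(<S>) = {$}.
FOLLOW(<H>): in <S>→q u u <H>, the suffix after <H> is empty, so FOLLOW(<H>) ⊇ FOLLOW(<S>) = {$}; in <D>→<H> <G>, <H> is followed by <G> with FIRST {λ, q, u}; in <D>→<H> <G>, the suffix after <H> is nullable, so FOLLOW(<H>) ⊇ FOLLOW(<D>) = {$, q, u}. Thus FOLLOW(<H>) = {$, q, u}.
FOLLOW(<B>): in <S>→q q <B>, the suffix after <B> is empty, so FOLLOW(<B>) ⊇ FOLLOW(<S>) = {$}; in <H>→q u <B>, the suffix after <B> is empty, so FOLLOW(<B>) ⊇ FOLLOW(<H>) = {$, q, u}. Thus FOLLOW(<B>) = {$, q, u}.
FOLLOW(<D>): in <H>→u q <D> q, <D> is followed by q with FIRST {q}; in <D>→u <D> <D> (occurrence 1), <D> is followed by <D> with FIRST {λ, q, u}; in <D>→u <D> <D> (occurrence 1), the suffix after <D> is nullable (adds nothing new); in <D>→u <D> <D> (occurrence 2), the suffix after <D> is empty (adds nothing new); in <B>→<D>, the suffix after <D> is empty, so FOLLOW(<D>) ⊇ FOLLOW(<B>) = {$, q, u}; in <B>→q <D>, the suffix after <D> is empty, so FOLLOW(<D>) ⊇ FOLLOW(<B>) = {$, q, u}; in <G>→<D> q u, <D> is followed by q u with FIRST {q}. Thus FOLLOW(<D>) = {$, q, u}.
FOLLOW(<G>): in <D>→<H> <G>, the suffix after <G> is empty, so FOLLOW(<G>) ⊇ FOLLOW(<D>) = {$, q, u}. Thus FOLLOW(<G>) = {$, q, u}.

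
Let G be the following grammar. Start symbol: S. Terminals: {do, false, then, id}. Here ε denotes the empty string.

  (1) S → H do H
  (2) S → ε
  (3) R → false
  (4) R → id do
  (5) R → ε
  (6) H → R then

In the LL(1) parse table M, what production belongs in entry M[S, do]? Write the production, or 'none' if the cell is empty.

none

FIRST(R) = {ε, false, id}
FIRST(H) = {false, id, then}  (via R then)
FIRST(S) = {ε, false, id, then}  (via H do H)
FOLLOW(S) includes $ since S is the start symbol.
FOLLOW(S): S appears on no right-hand side. Thus FOLLOW(S) = {$}.
For S → H do H: FIRST(H do H) = {false, id, then}, so it goes in M[S, t] for t ∈ {false, id, then}.
For S → ε: FIRST(ε) = {ε}, so it goes in M[S, t] for t ∈ {}; since ε ∈ FIRST, also for every t ∈ FOLLOW(S) = {$}.
None of these place a production in M[S, do].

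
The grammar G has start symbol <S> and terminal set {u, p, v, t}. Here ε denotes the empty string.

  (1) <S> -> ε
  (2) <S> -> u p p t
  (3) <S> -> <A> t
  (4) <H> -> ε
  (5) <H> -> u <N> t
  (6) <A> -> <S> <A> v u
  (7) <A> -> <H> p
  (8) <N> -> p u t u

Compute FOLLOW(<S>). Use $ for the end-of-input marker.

{$, p, u}

FIRST(<H>): from <H>->ε we get {ε}; from <H>->u <N> t we get {u}. So FIRST(<H>) = {ε, u}.
FIRST(<N>): from <N>->p u t u we get {p}. So FIRST(<N>) = {p}.
FIRST(<S>): from <S>->ε we get {ε}; from <S>->u p p t we get {u}; from <S>-><A> t we get {p, u}. So FIRST(<S>) = {ε, p, u}.
FIRST(<A>): from <A>-><S> <A> v u we get {p, u}; from <A>-><H> p we get {p, u}. So FIRST(<A>) = {p, u}.
FOLLOW(<S>) includes $ since <S> is the start symbol.
FOLLOW(<S>): in <A>-><S> <A> v u, <S> is followed by <A> v u with FIRST {p, u}. Thus FOLLOW(<S>) = {$, p, u}.
FOLLOW(<H>): in <A>-><H> p, <H> is followed by p with FIRST {p}. Thus FOLLOW(<H>) = {p}.
FOLLOW(<A>): in <S>-><A> t, <A> is followed by t with FIRST {t}; in <A>-><S> <A> v u, <A> is followed by v u with FIRST {v}. Thus FOLLOW(<A>) = {t, v}.
FOLLOW(<N>): in <H>->u <N> t, <N> is followed by t with FIRST {t}. Thus FOLLOW(<N>) = {t}.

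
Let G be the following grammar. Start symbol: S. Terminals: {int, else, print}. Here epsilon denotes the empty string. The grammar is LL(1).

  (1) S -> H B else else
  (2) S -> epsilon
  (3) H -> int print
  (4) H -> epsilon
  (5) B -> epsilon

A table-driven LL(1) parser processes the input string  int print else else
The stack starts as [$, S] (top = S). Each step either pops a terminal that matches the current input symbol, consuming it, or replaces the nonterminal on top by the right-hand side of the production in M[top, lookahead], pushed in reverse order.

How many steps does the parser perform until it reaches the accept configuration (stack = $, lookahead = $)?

step 1: stack=$ S  input=int print else else $  — expand S -> H B else else
step 2: stack=$ else else B H  input=int print else else $  — expand H -> int print
step 3: stack=$ else else B print int  input=int print else else $  — match int
step 4: stack=$ else else B print  input=print else else $  — match print
step 5: stack=$ else else B  input=else else $  — expand B -> epsilon
step 6: stack=$ else else  input=else else $  — match else
step 7: stack=$ else  input=else $  — match else
Accept reached after 7 steps.

7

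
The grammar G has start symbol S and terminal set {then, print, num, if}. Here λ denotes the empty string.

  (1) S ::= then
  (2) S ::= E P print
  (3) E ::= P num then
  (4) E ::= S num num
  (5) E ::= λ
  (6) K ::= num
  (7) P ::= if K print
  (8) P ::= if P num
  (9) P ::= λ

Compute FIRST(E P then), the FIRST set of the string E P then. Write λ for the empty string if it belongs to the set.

FIRST(K) = {num}
FIRST(P) = {λ, if}
FIRST(S) = {if, num, print, then}  (via E P print)
FIRST(E) = {λ, if, num, print, then}  (via P num then, S num num)
FIRST(E P then): take FIRST of each symbol in turn, carrying on past any symbol whose FIRST contains λ; result {if, num, print, then}.

{if, num, print, then}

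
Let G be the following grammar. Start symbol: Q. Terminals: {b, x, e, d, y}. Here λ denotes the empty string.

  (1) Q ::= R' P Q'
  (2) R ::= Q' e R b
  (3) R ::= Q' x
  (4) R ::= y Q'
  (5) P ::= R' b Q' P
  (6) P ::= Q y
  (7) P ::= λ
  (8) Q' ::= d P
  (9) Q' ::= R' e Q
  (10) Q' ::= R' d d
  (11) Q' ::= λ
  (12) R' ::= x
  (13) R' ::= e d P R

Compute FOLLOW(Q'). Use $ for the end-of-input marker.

FIRST(R') = {e, x}
FIRST(Q) = {e, x}  (via R' P Q')
FIRST(Q') = {λ, d, e, x}  (via R' e Q, R' d d)
FIRST(R) = {d, e, x, y}  (via Q' e R b, Q' x)
FIRST(P) = {λ, e, x}  (via R' b Q' P, Q y)
FOLLOW(Q) includes $ since Q is the start symbol.
FOLLOW(Q): in P::=Q y, Q is followed by y with FIRST {y}; in Q'::=R' e Q, the suffix after Q is empty, so FOLLOW(Q) ⊇ FOLLOW(Q') = {$, b, d, e, x, y}. Thus FOLLOW(Q) = {$, b, d, e, x, y}.
FOLLOW(R'): in Q::=R' P Q', R' is followed by P Q' with FIRST {λ, d, e, x}; in Q::=R' P Q', the suffix after R' is nullable, so FOLLOW(R') ⊇ FOLLOW(Q) = {$, b, d, e, x, y}; in P::=R' b Q' P, R' is followed by b Q' P with FIRST {b}; in Q'::=R' e Q, R' is followed by e Q with FIRST {e}; in Q'::=R' d d, R' is followed by d d with FIRST {d}. Thus FOLLOW(R') = {$, b, d, e, x, y}.
FOLLOW(R): in R::=Q' e R b, R is followed by b with FIRST {b}; in R'::=e d P R, the suffix after R is empty, so FOLLOW(R) ⊇ FOLLOW(R') = {$, b, d, e, x, y}. Thus FOLLOW(R) = {$, b, d, e, x, y}.
FOLLOW(P): in Q::=R' P Q', P is followed by Q' with FIRST {λ, d, e, x}; in Q::=R' P Q', the suffix after P is nullable, so FOLLOW(P) ⊇ FOLLOW(Q) = {$, b, d, e, x, y}; in P::=R' b Q' P, the suffix after P is empty (adds nothing new); in Q'::=d P, the suffix after P is empty, so FOLLOW(P) ⊇ FOLLOW(Q') = {$, b, d, e, x, y}; in R'::=e d P R, P is followed by R with FIRST {d, e, x, y}. Thus FOLLOW(P) = {$, b, d, e, x, y}.
FOLLOW(Q'): in Q::=R' P Q', the suffix after Q' is empty, so FOLLOW(Q') ⊇ FOLLOW(Q) = {$, b, d, e, x, y}; in R::=Q' e R b, Q' is followed by e R b with FIRST {e}; in R::=Q' x, Q' is followed by x with FIRST {x}; in R::=y Q', the suffix after Q' is empty, so FOLLOW(Q') ⊇ FOLLOW(R) = {$, b, d, e, x, y}; in P::=R' b Q' P, Q' is followed by P with FIRST {λ, e, x}; in P::=R' b Q' P, the suffix after Q' is nullable, so FOLLOW(Q') ⊇ FOLLOW(P) = {$, b, d, e, x, y}. Thus FOLLOW(Q') = {$, b, d, e, x, y}.

{$, b, d, e, x, y}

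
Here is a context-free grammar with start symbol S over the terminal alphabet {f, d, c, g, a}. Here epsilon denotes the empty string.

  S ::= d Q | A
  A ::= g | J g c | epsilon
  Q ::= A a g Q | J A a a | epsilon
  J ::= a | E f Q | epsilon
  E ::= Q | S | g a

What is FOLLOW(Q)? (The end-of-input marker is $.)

FIRST(S) = {epsilon, a, d, f, g}  (via A)
FIRST(A) = {epsilon, a, d, f, g}  (via J g c)
FIRST(Q) = {epsilon, a, d, f, g}  (via A a g Q, J A a a)
FIRST(E) = {epsilon, a, d, f, g}  (via Q, S)
FIRST(J) = {epsilon, a, d, f, g}  (via E f Q)
FOLLOW(S) includes $ since S is the start symbol.
FOLLOW(J): in A::=J g c, J is followed by g c with FIRST {g}; in Q::=J A a a, J is followed by A a a with FIRST {a, d, f, g}. Thus FOLLOW(J) = {a, d, f, g}.
FOLLOW(E): in J::=E f Q, E is followed by f Q with FIRST {f}. Thus FOLLOW(E) = {f}.
FOLLOW(S): in E::=S, the suffix after S is empty, so FOLLOW(S) ⊇ FOLLOW(E) = {f}. Thus FOLLOW(S) = {$, f}.
FOLLOW(A): in S::=A, the suffix after A is empty, so FOLLOW(A) ⊇ FOLLOW(S) = {$, f}; in Q::=A a g Q, A is followed by a g Q with FIRST {a}; in Q::=J A a a, A is followed by a a with FIRST {a}. Thus FOLLOW(A) = {$, a, f}.
FOLLOW(Q): in S::=d Q, the suffix after Q is empty, so FOLLOW(Q) ⊇ FOLLOW(S) = {$, f}; in Q::=A a g Q, the suffix after Q is empty (adds nothing new); in J::=E f Q, the suffix after Q is empty, so FOLLOW(Q) ⊇ FOLLOW(J) = {a, d, f, g}; in E::=Q, the suffix after Q is empty, so FOLLOW(Q) ⊇ FOLLOW(E) = {f}. Thus FOLLOW(Q) = {$, a, d, f, g}.

{$, a, d, f, g}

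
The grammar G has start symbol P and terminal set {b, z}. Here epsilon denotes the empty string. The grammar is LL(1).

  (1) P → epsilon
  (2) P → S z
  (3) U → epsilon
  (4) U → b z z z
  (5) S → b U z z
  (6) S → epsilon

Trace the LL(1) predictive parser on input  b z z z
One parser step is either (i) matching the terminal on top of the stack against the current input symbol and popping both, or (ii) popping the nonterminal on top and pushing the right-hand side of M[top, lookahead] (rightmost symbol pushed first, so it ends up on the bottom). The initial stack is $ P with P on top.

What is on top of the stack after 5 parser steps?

     Stack        Input      Action
  1  $ P          b z z z $  expand P → S z
  2  $ z S        b z z z $  expand S → b U z z
  3  $ z z z U b  b z z z $  match b
  4  $ z z z U    z z z $    expand U → epsilon
  5  $ z z z      z z z $    match z
Stack after step 5: $ z z (top = z).

z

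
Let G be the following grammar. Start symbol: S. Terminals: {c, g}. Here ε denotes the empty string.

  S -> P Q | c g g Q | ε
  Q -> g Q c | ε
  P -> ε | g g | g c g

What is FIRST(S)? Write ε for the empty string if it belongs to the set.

FIRST(Q) = {ε, g}
FIRST(P) = {ε, g}
FIRST(S) = {ε, c, g}  (via P Q)

{ε, c, g}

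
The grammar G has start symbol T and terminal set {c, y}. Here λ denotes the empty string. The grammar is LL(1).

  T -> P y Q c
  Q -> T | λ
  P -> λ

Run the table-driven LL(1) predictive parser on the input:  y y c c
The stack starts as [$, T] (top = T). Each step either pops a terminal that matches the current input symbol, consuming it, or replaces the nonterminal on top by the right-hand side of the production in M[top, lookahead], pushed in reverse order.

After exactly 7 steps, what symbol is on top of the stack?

Q

     Stack        Input      Action
  1  $ T          y y c c $  expand T -> P y Q c
  2  $ c Q y P    y y c c $  expand P -> λ
  3  $ c Q y      y y c c $  match y
  4  $ c Q        y c c $    expand Q -> T
  5  $ c T        y c c $    expand T -> P y Q c
  6  $ c c Q y P  y c c $    expand P -> λ
  7  $ c c Q y    y c c $    match y
Stack after step 7: $ c c Q (top = Q).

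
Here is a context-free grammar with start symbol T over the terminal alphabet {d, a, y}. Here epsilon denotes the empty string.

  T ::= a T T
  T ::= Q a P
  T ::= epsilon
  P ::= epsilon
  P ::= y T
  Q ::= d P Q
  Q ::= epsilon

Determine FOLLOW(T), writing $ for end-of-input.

{$, a, d}

FIRST(P): from P::=epsilon we get {epsilon}; from P::=y T we get {y}. So FIRST(P) = {epsilon, y}.
FIRST(Q): from Q::=d P Q we get {d}; from Q::=epsilon we get {epsilon}. So FIRST(Q) = {epsilon, d}.
FIRST(T): from T::=a T T we get {a}; from T::=Q a P we get {a, d}; from T::=epsilon we get {epsilon}. So FIRST(T) = {epsilon, a, d}.
FOLLOW(T) includes $ since T is the start symbol.
FOLLOW(Q): in T::=Q a P, Q is followed by a P with FIRST {a}; in Q::=d P Q, the suffix after Q is empty (adds nothing new). Thus FOLLOW(Q) = {a}.
FOLLOW(T): in T::=a T T (occurrence 1), T is followed by T with FIRST {epsilon, a, d}; in T::=a T T (occurrence 1), the suffix after T is nullable (adds nothing new); in T::=a T T (occurrence 2), the suffix after T is empty (adds nothing new); in P::=y T, the suffix after T is empty, so FOLLOW(T) ⊇ FOLLOW(P) = {$, a, d}. Thus FOLLOW(T) = {$, a, d}.
FOLLOW(P): in T::=Q a P, the suffix after P is empty, so FOLLOW(P) ⊇ FOLLOW(T) = {$, a, d}; in Q::=d P Q, P is followed by Q with FIRST {epsilon, d}; in Q::=d P Q, the suffix after P is nullable, so FOLLOW(P) ⊇ FOLLOW(Q) = {a}. Thus FOLLOW(P) = {$, a, d}.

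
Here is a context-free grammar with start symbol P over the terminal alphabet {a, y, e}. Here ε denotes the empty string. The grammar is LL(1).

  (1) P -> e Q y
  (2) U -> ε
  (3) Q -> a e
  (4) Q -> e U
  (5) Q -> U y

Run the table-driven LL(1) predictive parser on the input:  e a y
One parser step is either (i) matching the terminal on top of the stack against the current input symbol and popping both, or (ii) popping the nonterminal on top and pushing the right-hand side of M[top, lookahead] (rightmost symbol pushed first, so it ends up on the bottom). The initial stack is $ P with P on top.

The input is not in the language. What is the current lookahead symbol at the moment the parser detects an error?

     Stack    Input    Action
  1  $ P      e a y $  expand P -> e Q y
  2  $ y Q e  e a y $  match e
  3  $ y Q    a y $    expand Q -> a e
  4  $ y e a  a y $    match a
  5  $ y e    y $      error: top is terminal e but lookahead is y

y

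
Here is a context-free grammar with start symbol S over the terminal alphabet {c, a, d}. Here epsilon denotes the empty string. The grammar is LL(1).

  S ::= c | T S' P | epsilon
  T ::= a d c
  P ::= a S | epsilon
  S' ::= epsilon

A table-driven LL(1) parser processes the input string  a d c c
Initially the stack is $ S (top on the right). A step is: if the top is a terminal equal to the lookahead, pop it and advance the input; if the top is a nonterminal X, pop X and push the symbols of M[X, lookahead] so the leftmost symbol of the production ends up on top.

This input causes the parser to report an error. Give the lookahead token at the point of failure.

c

step 1: stack=$ S  input=a d c c $  — expand S ::= T S' P
step 2: stack=$ P S' T  input=a d c c $  — expand T ::= a d c
step 3: stack=$ P S' c d a  input=a d c c $  — match a
step 4: stack=$ P S' c d  input=d c c $  — match d
step 5: stack=$ P S' c  input=c c $  — match c
step 6: stack=$ P S'  input=c $  — error: M[S', c] is empty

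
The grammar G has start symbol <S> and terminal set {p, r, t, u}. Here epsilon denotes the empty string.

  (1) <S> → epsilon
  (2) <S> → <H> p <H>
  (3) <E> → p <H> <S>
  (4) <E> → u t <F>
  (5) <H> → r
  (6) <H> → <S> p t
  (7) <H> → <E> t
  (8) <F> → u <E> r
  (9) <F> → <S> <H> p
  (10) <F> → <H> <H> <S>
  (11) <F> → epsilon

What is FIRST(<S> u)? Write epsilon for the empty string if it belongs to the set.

{p, r, u}

FIRST(<E>): from <E>→p <H> <S> we get {p}; from <E>→u t <F> we get {u}. So FIRST(<E>) = {p, u}.
FIRST(<S>): from <S>→epsilon we get {epsilon}; from <S>→<H> p <H> we get {p, r, u}. So FIRST(<S>) = {epsilon, p, r, u}.
FIRST(<H>): from <H>→r we get {r}; from <H>→<S> p t we get {p, r, u}; from <H>→<E> t we get {p, u}. So FIRST(<H>) = {p, r, u}.
FIRST(<F>): from <F>→u <E> r we get {u}; from <F>→<S> <H> p we get {p, r, u}; from <F>→<H> <H> <S> we get {p, r, u}; from <F>→epsilon we get {epsilon}. So FIRST(<F>) = {epsilon, p, r, u}.
FIRST(<S> u): take FIRST of each symbol in turn, carrying on past any symbol whose FIRST contains epsilon; result {p, r, u}.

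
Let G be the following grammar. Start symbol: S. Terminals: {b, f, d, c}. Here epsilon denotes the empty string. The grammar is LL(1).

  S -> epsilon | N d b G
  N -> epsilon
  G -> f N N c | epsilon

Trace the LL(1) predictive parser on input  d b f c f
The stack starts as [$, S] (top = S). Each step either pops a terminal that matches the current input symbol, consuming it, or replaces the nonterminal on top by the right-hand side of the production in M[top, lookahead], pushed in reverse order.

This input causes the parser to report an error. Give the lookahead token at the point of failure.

f

      Stack      Input        Action
   1  $ S        d b f c f $  expand S -> N d b G
   2  $ G b d N  d b f c f $  expand N -> epsilon
   3  $ G b d    d b f c f $  match d
   4  $ G b      b f c f $    match b
   5  $ G        f c f $      expand G -> f N N c
   6  $ c N N f  f c f $      match f
   7  $ c N N    c f $        expand N -> epsilon
   8  $ c N      c f $        expand N -> epsilon
   9  $ c        c f $        match c
  10  $          f $          error: stack empty but input remains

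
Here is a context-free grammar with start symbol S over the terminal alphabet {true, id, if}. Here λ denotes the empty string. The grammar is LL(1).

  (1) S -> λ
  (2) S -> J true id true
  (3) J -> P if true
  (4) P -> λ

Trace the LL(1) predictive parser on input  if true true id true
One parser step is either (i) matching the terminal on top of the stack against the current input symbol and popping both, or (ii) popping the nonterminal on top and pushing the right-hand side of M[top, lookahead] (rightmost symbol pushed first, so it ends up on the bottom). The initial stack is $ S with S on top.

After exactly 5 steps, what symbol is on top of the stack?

true

step 1: stack=$ S  input=if true true id true $  — expand S -> J true id true
step 2: stack=$ true id true J  input=if true true id true $  — expand J -> P if true
step 3: stack=$ true id true true if P  input=if true true id true $  — expand P -> λ
step 4: stack=$ true id true true if  input=if true true id true $  — match if
step 5: stack=$ true id true true  input=true true id true $  — match true
Stack after step 5: $ true id true (top = true).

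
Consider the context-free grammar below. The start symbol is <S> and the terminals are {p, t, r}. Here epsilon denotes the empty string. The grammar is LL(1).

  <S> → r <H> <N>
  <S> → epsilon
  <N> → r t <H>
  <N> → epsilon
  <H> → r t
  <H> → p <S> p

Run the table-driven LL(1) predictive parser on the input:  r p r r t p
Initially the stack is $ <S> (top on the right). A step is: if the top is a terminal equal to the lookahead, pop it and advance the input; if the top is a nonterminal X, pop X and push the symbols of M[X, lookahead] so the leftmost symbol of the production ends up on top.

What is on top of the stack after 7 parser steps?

step 1: stack=$ <S>  input=r p r r t p $  — expand <S> → r <H> <N>
step 2: stack=$ <N> <H> r  input=r p r r t p $  — match r
step 3: stack=$ <N> <H>  input=p r r t p $  — expand <H> → p <S> p
step 4: stack=$ <N> p <S> p  input=p r r t p $  — match p
step 5: stack=$ <N> p <S>  input=r r t p $  — expand <S> → r <H> <N>
step 6: stack=$ <N> p <N> <H> r  input=r r t p $  — match r
step 7: stack=$ <N> p <N> <H>  input=r t p $  — expand <H> → r t
Stack after step 7: $ <N> p <N> t r (top = r).

r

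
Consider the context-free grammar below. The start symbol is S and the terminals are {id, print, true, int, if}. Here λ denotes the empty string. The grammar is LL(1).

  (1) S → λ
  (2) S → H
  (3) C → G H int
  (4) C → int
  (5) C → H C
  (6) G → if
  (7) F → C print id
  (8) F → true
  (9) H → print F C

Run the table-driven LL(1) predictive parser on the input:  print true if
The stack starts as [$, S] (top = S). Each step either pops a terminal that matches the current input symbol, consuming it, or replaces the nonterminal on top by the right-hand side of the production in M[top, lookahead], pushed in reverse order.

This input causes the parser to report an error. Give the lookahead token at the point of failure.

     Stack        Input            Action
  1  $ S          print true if $  expand S → H
  2  $ H          print true if $  expand H → print F C
  3  $ C F print  print true if $  match print
  4  $ C F        true if $        expand F → true
  5  $ C true     true if $        match true
  6  $ C          if $             expand C → G H int
  7  $ int H G    if $             expand G → if
  8  $ int H if   if $             match if
  9  $ int H      $                error: M[H, $] is empty

$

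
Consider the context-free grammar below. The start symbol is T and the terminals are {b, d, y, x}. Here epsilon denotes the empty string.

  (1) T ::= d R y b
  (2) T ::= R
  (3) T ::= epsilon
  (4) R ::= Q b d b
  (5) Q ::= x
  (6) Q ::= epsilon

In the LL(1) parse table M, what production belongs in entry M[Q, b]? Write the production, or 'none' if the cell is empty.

FIRST(Q): from Q::=x we get {x}; from Q::=epsilon we get {epsilon}. So FIRST(Q) = {epsilon, x}.
FIRST(R): from R::=Q b d b we get {b, x}. So FIRST(R) = {b, x}.
FIRST(T): from T::=d R y b we get {d}; from T::=R we get {b, x}; from T::=epsilon we get {epsilon}. So FIRST(T) = {epsilon, b, d, x}.
FOLLOW(T) includes $ since T is the start symbol.
FOLLOW(Q): in R::=Q b d b, Q is followed by b d b with FIRST {b}. Thus FOLLOW(Q) = {b}.
For Q ::= x: FIRST(x) = {x}, so it goes in M[Q, t] for t ∈ {x}.
For Q ::= epsilon: FIRST(epsilon) = {epsilon}, so it goes in M[Q, t] for t ∈ {}; since epsilon ∈ FIRST, also for every t ∈ FOLLOW(Q) = {b}.

Q ::= epsilon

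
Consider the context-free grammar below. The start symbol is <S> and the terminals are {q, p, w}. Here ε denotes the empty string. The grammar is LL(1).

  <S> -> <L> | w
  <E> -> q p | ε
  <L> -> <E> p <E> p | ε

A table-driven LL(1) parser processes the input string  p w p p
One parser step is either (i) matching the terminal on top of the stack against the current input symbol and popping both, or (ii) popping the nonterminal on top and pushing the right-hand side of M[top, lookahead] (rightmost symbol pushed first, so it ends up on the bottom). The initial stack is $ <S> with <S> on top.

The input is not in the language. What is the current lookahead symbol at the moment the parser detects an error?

w

step 1: stack=$ <S>  input=p w p p $  — expand <S> -> <L>
step 2: stack=$ <L>  input=p w p p $  — expand <L> -> <E> p <E> p
step 3: stack=$ p <E> p <E>  input=p w p p $  — expand <E> -> ε
step 4: stack=$ p <E> p  input=p w p p $  — match p
step 5: stack=$ p <E>  input=w p p $  — error: M[<E>, w] is empty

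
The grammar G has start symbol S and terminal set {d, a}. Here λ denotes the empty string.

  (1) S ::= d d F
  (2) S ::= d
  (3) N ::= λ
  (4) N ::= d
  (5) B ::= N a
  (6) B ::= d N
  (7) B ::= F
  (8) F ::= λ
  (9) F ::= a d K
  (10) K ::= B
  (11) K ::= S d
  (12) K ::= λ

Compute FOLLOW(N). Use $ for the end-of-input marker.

{$, a, d}

FIRST(S): from S::=d d F we get {d}; from S::=d we get {d}. So FIRST(S) = {d}.
FIRST(N): from N::=λ we get {λ}; from N::=d we get {d}. So FIRST(N) = {λ, d}.
FIRST(F): from F::=λ we get {λ}; from F::=a d K we get {a}. So FIRST(F) = {λ, a}.
FIRST(B): from B::=N a we get {a, d}; from B::=d N we get {d}; from B::=F we get {λ, a}. So FIRST(B) = {λ, a, d}.
FIRST(K): from K::=B we get {λ, a, d}; from K::=S d we get {d}; from K::=λ we get {λ}. So FIRST(K) = {λ, a, d}.
FOLLOW(S) includes $ since S is the start symbol.
FOLLOW(S): in K::=S d, S is followed by d with FIRST {d}. Thus FOLLOW(S) = {$, d}.
FOLLOW(N): in B::=N a, N is followed by a with FIRST {a}; in B::=d N, the suffix after N is empty, so FOLLOW(N) ⊇ FOLLOW(B) = {$, d}. Thus FOLLOW(N) = {$, a, d}.
FOLLOW(B): in K::=B, the suffix after B is empty, so FOLLOW(B) ⊇ FOLLOW(K) = {$, d}. Thus FOLLOW(B) = {$, d}.
FOLLOW(F): in S::=d d F, the suffix after F is empty, so FOLLOW(F) ⊇ FOLLOW(S) = {$, d}; in B::=F, the suffix after F is empty, so FOLLOW(F) ⊇ FOLLOW(B) = {$, d}. Thus FOLLOW(F) = {$, d}.
FOLLOW(K): in F::=a d K, the suffix after K is empty, so FOLLOW(K) ⊇ FOLLOW(F) = {$, d}. Thus FOLLOW(K) = {$, d}.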